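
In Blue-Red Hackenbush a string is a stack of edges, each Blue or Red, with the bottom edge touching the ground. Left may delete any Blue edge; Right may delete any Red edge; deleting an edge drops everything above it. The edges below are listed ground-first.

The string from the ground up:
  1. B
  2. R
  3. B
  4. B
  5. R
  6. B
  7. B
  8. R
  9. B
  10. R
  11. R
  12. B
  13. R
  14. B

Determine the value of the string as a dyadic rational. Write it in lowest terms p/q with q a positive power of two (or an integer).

6987/8192

Build val(s[:k]) for k = 1..14, string s = B R B B R B B R B R R B R B.
step 1: add B to get B; options L={ 0 } R={ ∅ } -> 1
step 2: add R to get BR; options L={ 0 } R={ 1 } -> 1/2
step 3: add B to get BRB; options L={ 0,1/2 } R={ 1 } -> 3/4
step 4: add B to get BRBB; options L={ 0,1/2,3/4 } R={ 1 } -> 7/8
step 5: add R to get BRBBR; options L={ 0,1/2,3/4 } R={ 7/8,1 } -> 13/16
step 6: add B to get BRBBRB; options L={ 0,1/2,3/4,13/16 } R={ 7/8,1 } -> 27/32
step 7: add B to get BRBBRBB; options L={ 0,1/2,3/4,13/16,27/32 } R={ 7/8,1 } -> 55/64
step 8: add R to get BRBBRBBR; options L={ 0,1/2,3/4,13/16,27/32 } R={ 55/64,7/8,1 } -> 109/128
step 9: add B to get BRBBRBBRB; options L={ 0,1/2,3/4,13/16,27/32,109/128 } R={ 55/64,7/8,1 } -> 219/256
step 10: add R to get BRBBRBBRBR; options L={ 0,1/2,3/4,13/16,27/32,109/128 } R={ 219/256,55/64,7/8,1 } -> 437/512
step 11: add R to get BRBBRBBRBRR; options L={ 0,1/2,3/4,13/16,27/32,109/128 } R={ 437/512,219/256,55/64,7/8,1 } -> 873/1024
step 12: add B to get BRBBRBBRBRRB; options L={ 0,1/2,3/4,13/16,27/32,109/128,873/1024 } R={ 437/512,219/256,55/64,7/8,1 } -> 1747/2048
step 13: add R to get BRBBRBBRBRRBR; options L={ 0,1/2,3/4,13/16,27/32,109/128,873/1024 } R={ 1747/2048,437/512,219/256,55/64,7/8,1 } -> 3493/4096
step 14: add B to get BRBBRBBRBRRBRB; options L={ 0,1/2,3/4,13/16,27/32,109/128,873/1024,3493/4096 } R={ 1747/2048,437/512,219/256,55/64,7/8,1 } -> 6987/8192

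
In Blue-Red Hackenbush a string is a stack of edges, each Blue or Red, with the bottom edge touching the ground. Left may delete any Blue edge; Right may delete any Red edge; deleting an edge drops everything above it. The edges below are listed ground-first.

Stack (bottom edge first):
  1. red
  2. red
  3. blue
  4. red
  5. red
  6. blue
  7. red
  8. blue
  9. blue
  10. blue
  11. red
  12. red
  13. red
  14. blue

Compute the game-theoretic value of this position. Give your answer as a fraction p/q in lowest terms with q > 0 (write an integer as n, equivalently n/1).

Prefix values for red red blue red red blue red blue blue blue red red red blue via {L|R} + simplicity:
g_1 [r]  L=[(no moves)]  R=[0]  -> -1
g_2 [rr]  L=[(no moves)]  R=[-1,0]  -> -2
g_3 [rrb]  L=[-2]  R=[-1,0]  -> -3/2
g_4 [rrbr]  L=[-2]  R=[-3/2,-1,0]  -> -7/4
g_5 [rrbrr]  L=[-2]  R=[-7/4,-3/2,-1,0]  -> -15/8
g_6 [rrbrrb]  L=[-2,-15/8]  R=[-7/4,-3/2,-1,0]  -> -29/16
g_7 [rrbrrbr]  L=[-2,-15/8]  R=[-29/16,-7/4,-3/2,-1,0]  -> -59/32
g_8 [rrbrrbrb]  L=[-2,-15/8,-59/32]  R=[-29/16,-7/4,-3/2,-1,0]  -> -117/64
g_9 [rrbrrbrbb]  L=[-2,-15/8,-59/32,-117/64]  R=[-29/16,-7/4,-3/2,-1,0]  -> -233/128
g_10 [rrbrrbrbbb]  L=[-2,-15/8,-59/32,-117/64,-233/128]  R=[-29/16,-7/4,-3/2,-1,0]  -> -465/256
g_11 [rrbrrbrbbbr]  L=[-2,-15/8,-59/32,-117/64,-233/128]  R=[-465/256,-29/16,-7/4,-3/2,-1,0]  -> -931/512
g_12 [rrbrrbrbbbrr]  L=[-2,-15/8,-59/32,-117/64,-233/128]  R=[-931/512,-465/256,-29/16,-7/4,-3/2,-1,0]  -> -1863/1024
g_13 [rrbrrbrbbbrrr]  L=[-2,-15/8,-59/32,-117/64,-233/128]  R=[-1863/1024,-931/512,-465/256,-29/16,-7/4,-3/2,-1,0]  -> -3727/2048
g_14 [rrbrrbrbbbrrrb]  L=[-2,-15/8,-59/32,-117/64,-233/128,-3727/2048]  R=[-1863/1024,-931/512,-465/256,-29/16,-7/4,-3/2,-1,0]  -> -7453/4096

-7453/4096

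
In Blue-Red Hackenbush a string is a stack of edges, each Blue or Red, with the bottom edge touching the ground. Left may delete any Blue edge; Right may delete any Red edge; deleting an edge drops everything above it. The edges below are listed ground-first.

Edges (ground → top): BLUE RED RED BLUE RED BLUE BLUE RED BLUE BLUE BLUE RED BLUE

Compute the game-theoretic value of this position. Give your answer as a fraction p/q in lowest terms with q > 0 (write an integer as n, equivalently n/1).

1467/4096

G(B) = { 0 | ∅ } → 1
G(BR) = { 0 | 1 } → 1/2
G(BRR) = { 0 | 1/2 1 } → 1/4
G(BRRB) = { 0 1/4 | 1/2 1 } → 3/8
G(BRRBR) = { 0 1/4 | 3/8 1/2 1 } → 5/16
G(BRRBRB) = { 0 1/4 5/16 | 3/8 1/2 1 } → 11/32
G(BRRBRBB) = { 0 1/4 5/16 11/32 | 3/8 1/2 1 } → 23/64
G(BRRBRBBR) = { 0 1/4 5/16 11/32 | 23/64 3/8 1/2 1 } → 45/128
G(BRRBRBBRB) = { 0 1/4 5/16 11/32 45/128 | 23/64 3/8 1/2 1 } → 91/256
G(BRRBRBBRBB) = { 0 1/4 5/16 11/32 45/128 91/256 | 23/64 3/8 1/2 1 } → 183/512
G(BRRBRBBRBBB) = { 0 1/4 5/16 11/32 45/128 91/256 183/512 | 23/64 3/8 1/2 1 } → 367/1024
G(BRRBRBBRBBBR) = { 0 1/4 5/16 11/32 45/128 91/256 183/512 | 367/1024 23/64 3/8 1/2 1 } → 733/2048
G(BRRBRBBRBBBRB) = { 0 1/4 5/16 11/32 45/128 91/256 183/512 733/2048 | 367/1024 23/64 3/8 1/2 1 } → 1467/4096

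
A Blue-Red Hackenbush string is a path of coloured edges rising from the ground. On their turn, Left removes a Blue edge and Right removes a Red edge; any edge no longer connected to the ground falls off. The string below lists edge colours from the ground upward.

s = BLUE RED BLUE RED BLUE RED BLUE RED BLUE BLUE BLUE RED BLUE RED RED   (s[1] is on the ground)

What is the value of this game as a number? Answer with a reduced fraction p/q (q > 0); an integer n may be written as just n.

edge 1 of 15 (BLUE): { 0 | ∅ } — 1
edge 2 of 15 (RED): { 0 | 1 } — 1/2
edge 3 of 15 (BLUE): { 0 1/2 | 1 } — 3/4
edge 4 of 15 (RED): { 0 1/2 | 3/4 1 } — 5/8
edge 5 of 15 (BLUE): { 0 1/2 5/8 | 3/4 1 } — 11/16
edge 6 of 15 (RED): { 0 1/2 5/8 | 11/16 3/4 1 } — 21/32
edge 7 of 15 (BLUE): { 0 1/2 5/8 21/32 | 11/16 3/4 1 } — 43/64
edge 8 of 15 (RED): { 0 1/2 5/8 21/32 | 43/64 11/16 3/4 1 } — 85/128
edge 9 of 15 (BLUE): { 0 1/2 5/8 21/32 85/128 | 43/64 11/16 3/4 1 } — 171/256
edge 10 of 15 (BLUE): { 0 1/2 5/8 21/32 85/128 171/256 | 43/64 11/16 3/4 1 } — 343/512
edge 11 of 15 (BLUE): { 0 1/2 5/8 21/32 85/128 171/256 343/512 | 43/64 11/16 3/4 1 } — 687/1024
edge 12 of 15 (RED): { 0 1/2 5/8 21/32 85/128 171/256 343/512 | 687/1024 43/64 11/16 3/4 1 } — 1373/2048
edge 13 of 15 (BLUE): { 0 1/2 5/8 21/32 85/128 171/256 343/512 1373/2048 | 687/1024 43/64 11/16 3/4 1 } — 2747/4096
edge 14 of 15 (RED): { 0 1/2 5/8 21/32 85/128 171/256 343/512 1373/2048 | 2747/4096 687/1024 43/64 11/16 3/4 1 } — 5493/8192
edge 15 of 15 (RED): { 0 1/2 5/8 21/32 85/128 171/256 343/512 1373/2048 | 5493/8192 2747/4096 687/1024 43/64 11/16 3/4 1 } — 10985/16384

10985/16384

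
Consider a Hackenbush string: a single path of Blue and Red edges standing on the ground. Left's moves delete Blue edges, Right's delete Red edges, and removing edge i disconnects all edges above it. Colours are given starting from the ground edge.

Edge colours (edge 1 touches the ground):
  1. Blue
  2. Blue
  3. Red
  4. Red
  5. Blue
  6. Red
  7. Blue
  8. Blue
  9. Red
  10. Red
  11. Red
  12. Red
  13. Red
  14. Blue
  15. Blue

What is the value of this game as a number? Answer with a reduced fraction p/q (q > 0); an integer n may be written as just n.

Build val(s[:k]) for k = 1..15, string s = Blue Blue Red Red Blue Red Blue Blue Red Red Red Red Red Blue Blue.
1 of 15 · B · max L 0 · min R +∞ so 1
2 of 15 · BB · max L 1 · min R +∞ so 2
3 of 15 · BBR · max L 1 · min R 2 so 3/2
4 of 15 · BBRR · max L 1 · min R 3/2 so 5/4
5 of 15 · BBRRB · max L 5/4 · min R 3/2 so 11/8
6 of 15 · BBRRBR · max L 5/4 · min R 11/8 so 21/16
7 of 15 · BBRRBRB · max L 21/16 · min R 11/8 so 43/32
8 of 15 · BBRRBRBB · max L 43/32 · min R 11/8 so 87/64
9 of 15 · BBRRBRBBR · max L 43/32 · min R 87/64 so 173/128
10 of 15 · BBRRBRBBRR · max L 43/32 · min R 173/128 so 345/256
11 of 15 · BBRRBRBBRRR · max L 43/32 · min R 345/256 so 689/512
12 of 15 · BBRRBRBBRRRR · max L 43/32 · min R 689/512 so 1377/1024
13 of 15 · BBRRBRBBRRRRR · max L 43/32 · min R 1377/1024 so 2753/2048
14 of 15 · BBRRBRBBRRRRRB · max L 2753/2048 · min R 1377/1024 so 5507/4096
15 of 15 · BBRRBRBBRRRRRBB · max L 5507/4096 · min R 1377/1024 so 11015/8192

11015/8192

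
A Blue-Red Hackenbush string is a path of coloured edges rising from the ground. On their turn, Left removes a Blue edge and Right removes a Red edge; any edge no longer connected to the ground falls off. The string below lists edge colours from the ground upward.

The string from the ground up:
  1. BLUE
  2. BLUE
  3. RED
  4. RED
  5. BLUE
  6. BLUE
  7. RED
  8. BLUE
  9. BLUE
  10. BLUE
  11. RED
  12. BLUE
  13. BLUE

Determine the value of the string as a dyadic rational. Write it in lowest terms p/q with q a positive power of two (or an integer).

2935/2048

Recurse on prefixes of the 13-edge string BLUE BLUE RED RED BLUE BLUE RED BLUE BLUE BLUE RED BLUE BLUE:
edge 1 of 13 (BLUE): { 0 | (no moves) } gives 1
edge 2 of 13 (BLUE): { 0, 1 | (no moves) } gives 2
edge 3 of 13 (RED): { 0, 1 | 2 } gives 3/2
edge 4 of 13 (RED): { 0, 1 | 3/2, 2 } gives 5/4
edge 5 of 13 (BLUE): { 0, 1, 5/4 | 3/2, 2 } gives 11/8
edge 6 of 13 (BLUE): { 0, 1, 5/4, 11/8 | 3/2, 2 } gives 23/16
edge 7 of 13 (RED): { 0, 1, 5/4, 11/8 | 23/16, 3/2, 2 } gives 45/32
edge 8 of 13 (BLUE): { 0, 1, 5/4, 11/8, 45/32 | 23/16, 3/2, 2 } gives 91/64
edge 9 of 13 (BLUE): { 0, 1, 5/4, 11/8, 45/32, 91/64 | 23/16, 3/2, 2 } gives 183/128
edge 10 of 13 (BLUE): { 0, 1, 5/4, 11/8, 45/32, 91/64, 183/128 | 23/16, 3/2, 2 } gives 367/256
edge 11 of 13 (RED): { 0, 1, 5/4, 11/8, 45/32, 91/64, 183/128 | 367/256, 23/16, 3/2, 2 } gives 733/512
edge 12 of 13 (BLUE): { 0, 1, 5/4, 11/8, 45/32, 91/64, 183/128, 733/512 | 367/256, 23/16, 3/2, 2 } gives 1467/1024
edge 13 of 13 (BLUE): { 0, 1, 5/4, 11/8, 45/32, 91/64, 183/128, 733/512, 1467/1024 | 367/256, 23/16, 3/2, 2 } gives 2935/2048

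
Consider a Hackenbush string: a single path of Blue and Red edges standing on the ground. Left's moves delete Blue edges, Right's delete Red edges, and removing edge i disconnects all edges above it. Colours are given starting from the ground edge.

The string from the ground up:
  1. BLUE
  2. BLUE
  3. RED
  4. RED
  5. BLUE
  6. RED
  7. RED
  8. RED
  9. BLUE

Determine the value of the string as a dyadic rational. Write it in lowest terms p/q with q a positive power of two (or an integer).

163/128

Recurse on prefixes of the 9-edge string BLUE BLUE RED RED BLUE RED RED RED BLUE:
edge 1 of 9 (BLUE): { 0 | none } -> 1
edge 2 of 9 (BLUE): { 0 1 | none } -> 2
edge 3 of 9 (RED): { 0 1 | 2 } -> 3/2
edge 4 of 9 (RED): { 0 1 | 3/2 2 } -> 5/4
edge 5 of 9 (BLUE): { 0 1 5/4 | 3/2 2 } -> 11/8
edge 6 of 9 (RED): { 0 1 5/4 | 11/8 3/2 2 } -> 21/16
edge 7 of 9 (RED): { 0 1 5/4 | 21/16 11/8 3/2 2 } -> 41/32
edge 8 of 9 (RED): { 0 1 5/4 | 41/32 21/16 11/8 3/2 2 } -> 81/64
edge 9 of 9 (BLUE): { 0 1 5/4 81/64 | 41/32 21/16 11/8 3/2 2 } -> 163/128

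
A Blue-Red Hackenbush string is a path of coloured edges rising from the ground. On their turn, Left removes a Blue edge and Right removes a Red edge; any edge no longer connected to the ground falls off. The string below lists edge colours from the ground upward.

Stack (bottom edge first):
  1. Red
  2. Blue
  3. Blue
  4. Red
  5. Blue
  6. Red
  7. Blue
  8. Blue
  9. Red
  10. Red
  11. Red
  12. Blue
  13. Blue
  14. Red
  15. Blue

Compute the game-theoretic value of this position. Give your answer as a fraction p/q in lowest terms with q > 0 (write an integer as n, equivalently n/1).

-5349/16384

Recurse on prefixes of the 15-edge string Red Blue Blue Red Blue Red Blue Blue Red Red Red Blue Blue Red Blue:
step 1: add Red to get R; options L={ (no moves) } R={ 0 } — -1
step 2: add Blue to get RB; options L={ -1 } R={ 0 } — -1/2
step 3: add Blue to get RBB; options L={ -1, -1/2 } R={ 0 } — -1/4
step 4: add Red to get RBBR; options L={ -1, -1/2 } R={ -1/4, 0 } — -3/8
step 5: add Blue to get RBBRB; options L={ -1, -1/2, -3/8 } R={ -1/4, 0 } — -5/16
step 6: add Red to get RBBRBR; options L={ -1, -1/2, -3/8 } R={ -5/16, -1/4, 0 } — -11/32
step 7: add Blue to get RBBRBRB; options L={ -1, -1/2, -3/8, -11/32 } R={ -5/16, -1/4, 0 } — -21/64
step 8: add Blue to get RBBRBRBB; options L={ -1, -1/2, -3/8, -11/32, -21/64 } R={ -5/16, -1/4, 0 } — -41/128
step 9: add Red to get RBBRBRBBR; options L={ -1, -1/2, -3/8, -11/32, -21/64 } R={ -41/128, -5/16, -1/4, 0 } — -83/256
step 10: add Red to get RBBRBRBBRR; options L={ -1, -1/2, -3/8, -11/32, -21/64 } R={ -83/256, -41/128, -5/16, -1/4, 0 } — -167/512
step 11: add Red to get RBBRBRBBRRR; options L={ -1, -1/2, -3/8, -11/32, -21/64 } R={ -167/512, -83/256, -41/128, -5/16, -1/4, 0 } — -335/1024
step 12: add Blue to get RBBRBRBBRRRB; options L={ -1, -1/2, -3/8, -11/32, -21/64, -335/1024 } R={ -167/512, -83/256, -41/128, -5/16, -1/4, 0 } — -669/2048
step 13: add Blue to get RBBRBRBBRRRBB; options L={ -1, -1/2, -3/8, -11/32, -21/64, -335/1024, -669/2048 } R={ -167/512, -83/256, -41/128, -5/16, -1/4, 0 } — -1337/4096
step 14: add Red to get RBBRBRBBRRRBBR; options L={ -1, -1/2, -3/8, -11/32, -21/64, -335/1024, -669/2048 } R={ -1337/4096, -167/512, -83/256, -41/128, -5/16, -1/4, 0 } — -2675/8192
step 15: add Blue to get RBBRBRBBRRRBBRB; options L={ -1, -1/2, -3/8, -11/32, -21/64, -335/1024, -669/2048, -2675/8192 } R={ -1337/4096, -167/512, -83/256, -41/128, -5/16, -1/4, 0 } — -5349/16384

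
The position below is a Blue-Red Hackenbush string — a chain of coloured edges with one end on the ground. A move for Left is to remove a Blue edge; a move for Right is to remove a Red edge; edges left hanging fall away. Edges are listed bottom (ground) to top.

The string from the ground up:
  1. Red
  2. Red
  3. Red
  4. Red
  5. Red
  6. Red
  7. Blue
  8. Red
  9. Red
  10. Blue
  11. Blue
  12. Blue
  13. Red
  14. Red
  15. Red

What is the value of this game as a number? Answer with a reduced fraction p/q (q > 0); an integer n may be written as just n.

G_1 [R]  L=[∅]  R=[0]  — -1
G_2 [RR]  L=[∅]  R=[-1, 0]  — -2
G_3 [RRR]  L=[∅]  R=[-2, -1, 0]  — -3
G_4 [RRRR]  L=[∅]  R=[-3, -2, -1, 0]  — -4
G_5 [RRRRR]  L=[∅]  R=[-4, -3, -2, -1, 0]  — -5
G_6 [RRRRRR]  L=[∅]  R=[-5, -4, -3, -2, -1, 0]  — -6
G_7 [RRRRRRB]  L=[-6]  R=[-5, -4, -3, -2, -1, 0]  — -11/2
G_8 [RRRRRRBR]  L=[-6]  R=[-11/2, -5, -4, -3, -2, -1, 0]  — -23/4
G_9 [RRRRRRBRR]  L=[-6]  R=[-23/4, -11/2, -5, -4, -3, -2, -1, 0]  — -47/8
G_10 [RRRRRRBRRB]  L=[-6, -47/8]  R=[-23/4, -11/2, -5, -4, -3, -2, -1, 0]  — -93/16
G_11 [RRRRRRBRRBB]  L=[-6, -47/8, -93/16]  R=[-23/4, -11/2, -5, -4, -3, -2, -1, 0]  — -185/32
G_12 [RRRRRRBRRBBB]  L=[-6, -47/8, -93/16, -185/32]  R=[-23/4, -11/2, -5, -4, -3, -2, -1, 0]  — -369/64
G_13 [RRRRRRBRRBBBR]  L=[-6, -47/8, -93/16, -185/32]  R=[-369/64, -23/4, -11/2, -5, -4, -3, -2, -1, 0]  — -739/128
G_14 [RRRRRRBRRBBBRR]  L=[-6, -47/8, -93/16, -185/32]  R=[-739/128, -369/64, -23/4, -11/2, -5, -4, -3, -2, -1, 0]  — -1479/256
G_15 [RRRRRRBRRBBBRRR]  L=[-6, -47/8, -93/16, -185/32]  R=[-1479/256, -739/128, -369/64, -23/4, -11/2, -5, -4, -3, -2, -1, 0]  — -2959/512

-2959/512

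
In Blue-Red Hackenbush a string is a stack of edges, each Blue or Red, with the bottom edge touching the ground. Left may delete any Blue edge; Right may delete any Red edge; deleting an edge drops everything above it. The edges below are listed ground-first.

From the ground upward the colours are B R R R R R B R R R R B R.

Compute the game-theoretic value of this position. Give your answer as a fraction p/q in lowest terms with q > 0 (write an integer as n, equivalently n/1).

133/4096

Recurse on prefixes of the 13-edge string B R R R R R B R R R R B R:
1 of 13 · B · max L 0 · min R +∞ = 1
2 of 13 · BR · max L 0 · min R 1 = 1/2
3 of 13 · BRR · max L 0 · min R 1/2 = 1/4
4 of 13 · BRRR · max L 0 · min R 1/4 = 1/8
5 of 13 · BRRRR · max L 0 · min R 1/8 = 1/16
6 of 13 · BRRRRR · max L 0 · min R 1/16 = 1/32
7 of 13 · BRRRRRB · max L 1/32 · min R 1/16 = 3/64
8 of 13 · BRRRRRBR · max L 1/32 · min R 3/64 = 5/128
9 of 13 · BRRRRRBRR · max L 1/32 · min R 5/128 = 9/256
10 of 13 · BRRRRRBRRR · max L 1/32 · min R 9/256 = 17/512
11 of 13 · BRRRRRBRRRR · max L 1/32 · min R 17/512 = 33/1024
12 of 13 · BRRRRRBRRRRB · max L 33/1024 · min R 17/512 = 67/2048
13 of 13 · BRRRRRBRRRRBR · max L 33/1024 · min R 67/2048 = 133/4096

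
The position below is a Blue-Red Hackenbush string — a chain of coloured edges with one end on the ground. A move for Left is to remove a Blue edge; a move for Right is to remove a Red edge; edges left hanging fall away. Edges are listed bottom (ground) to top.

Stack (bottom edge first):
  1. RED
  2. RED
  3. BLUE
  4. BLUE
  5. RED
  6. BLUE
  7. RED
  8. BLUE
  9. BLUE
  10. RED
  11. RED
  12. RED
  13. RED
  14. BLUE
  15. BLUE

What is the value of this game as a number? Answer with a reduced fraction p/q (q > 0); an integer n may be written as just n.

-10873/8192

Recurse on prefixes of the 15-edge string RED RED BLUE BLUE RED BLUE RED BLUE BLUE RED RED RED RED BLUE BLUE:
step 1: add RED to get R; options L={ · } R={ 0 } ⇒ -1
step 2: add RED to get RR; options L={ · } R={ -1; 0 } ⇒ -2
step 3: add BLUE to get RRB; options L={ -2 } R={ -1; 0 } ⇒ -3/2
step 4: add BLUE to get RRBB; options L={ -2; -3/2 } R={ -1; 0 } ⇒ -5/4
step 5: add RED to get RRBBR; options L={ -2; -3/2 } R={ -5/4; -1; 0 } ⇒ -11/8
step 6: add BLUE to get RRBBRB; options L={ -2; -3/2; -11/8 } R={ -5/4; -1; 0 } ⇒ -21/16
step 7: add RED to get RRBBRBR; options L={ -2; -3/2; -11/8 } R={ -21/16; -5/4; -1; 0 } ⇒ -43/32
step 8: add BLUE to get RRBBRBRB; options L={ -2; -3/2; -11/8; -43/32 } R={ -21/16; -5/4; -1; 0 } ⇒ -85/64
step 9: add BLUE to get RRBBRBRBB; options L={ -2; -3/2; -11/8; -43/32; -85/64 } R={ -21/16; -5/4; -1; 0 } ⇒ -169/128
step 10: add RED to get RRBBRBRBBR; options L={ -2; -3/2; -11/8; -43/32; -85/64 } R={ -169/128; -21/16; -5/4; -1; 0 } ⇒ -339/256
step 11: add RED to get RRBBRBRBBRR; options L={ -2; -3/2; -11/8; -43/32; -85/64 } R={ -339/256; -169/128; -21/16; -5/4; -1; 0 } ⇒ -679/512
step 12: add RED to get RRBBRBRBBRRR; options L={ -2; -3/2; -11/8; -43/32; -85/64 } R={ -679/512; -339/256; -169/128; -21/16; -5/4; -1; 0 } ⇒ -1359/1024
step 13: add RED to get RRBBRBRBBRRRR; options L={ -2; -3/2; -11/8; -43/32; -85/64 } R={ -1359/1024; -679/512; -339/256; -169/128; -21/16; -5/4; -1; 0 } ⇒ -2719/2048
step 14: add BLUE to get RRBBRBRBBRRRRB; options L={ -2; -3/2; -11/8; -43/32; -85/64; -2719/2048 } R={ -1359/1024; -679/512; -339/256; -169/128; -21/16; -5/4; -1; 0 } ⇒ -5437/4096
step 15: add BLUE to get RRBBRBRBBRRRRBB; options L={ -2; -3/2; -11/8; -43/32; -85/64; -2719/2048; -5437/4096 } R={ -1359/1024; -679/512; -339/256; -169/128; -21/16; -5/4; -1; 0 } ⇒ -10873/8192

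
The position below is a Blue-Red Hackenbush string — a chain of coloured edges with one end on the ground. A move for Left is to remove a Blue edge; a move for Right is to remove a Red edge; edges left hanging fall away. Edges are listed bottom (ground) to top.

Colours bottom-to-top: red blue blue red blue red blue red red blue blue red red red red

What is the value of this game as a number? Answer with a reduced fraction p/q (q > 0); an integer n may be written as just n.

-5535/16384

v_1 [r]  L=[(no moves)]  R=[0]  = -1
v_2 [rb]  L=[-1]  R=[0]  = -1/2
v_3 [rbb]  L=[-1, -1/2]  R=[0]  = -1/4
v_4 [rbbr]  L=[-1, -1/2]  R=[-1/4, 0]  = -3/8
v_5 [rbbrb]  L=[-1, -1/2, -3/8]  R=[-1/4, 0]  = -5/16
v_6 [rbbrbr]  L=[-1, -1/2, -3/8]  R=[-5/16, -1/4, 0]  = -11/32
v_7 [rbbrbrb]  L=[-1, -1/2, -3/8, -11/32]  R=[-5/16, -1/4, 0]  = -21/64
v_8 [rbbrbrbr]  L=[-1, -1/2, -3/8, -11/32]  R=[-21/64, -5/16, -1/4, 0]  = -43/128
v_9 [rbbrbrbrr]  L=[-1, -1/2, -3/8, -11/32]  R=[-43/128, -21/64, -5/16, -1/4, 0]  = -87/256
v_10 [rbbrbrbrrb]  L=[-1, -1/2, -3/8, -11/32, -87/256]  R=[-43/128, -21/64, -5/16, -1/4, 0]  = -173/512
v_11 [rbbrbrbrrbb]  L=[-1, -1/2, -3/8, -11/32, -87/256, -173/512]  R=[-43/128, -21/64, -5/16, -1/4, 0]  = -345/1024
v_12 [rbbrbrbrrbbr]  L=[-1, -1/2, -3/8, -11/32, -87/256, -173/512]  R=[-345/1024, -43/128, -21/64, -5/16, -1/4, 0]  = -691/2048
v_13 [rbbrbrbrrbbrr]  L=[-1, -1/2, -3/8, -11/32, -87/256, -173/512]  R=[-691/2048, -345/1024, -43/128, -21/64, -5/16, -1/4, 0]  = -1383/4096
v_14 [rbbrbrbrrbbrrr]  L=[-1, -1/2, -3/8, -11/32, -87/256, -173/512]  R=[-1383/4096, -691/2048, -345/1024, -43/128, -21/64, -5/16, -1/4, 0]  = -2767/8192
v_15 [rbbrbrbrrbbrrrr]  L=[-1, -1/2, -3/8, -11/32, -87/256, -173/512]  R=[-2767/8192, -1383/4096, -691/2048, -345/1024, -43/128, -21/64, -5/16, -1/4, 0]  = -5535/16384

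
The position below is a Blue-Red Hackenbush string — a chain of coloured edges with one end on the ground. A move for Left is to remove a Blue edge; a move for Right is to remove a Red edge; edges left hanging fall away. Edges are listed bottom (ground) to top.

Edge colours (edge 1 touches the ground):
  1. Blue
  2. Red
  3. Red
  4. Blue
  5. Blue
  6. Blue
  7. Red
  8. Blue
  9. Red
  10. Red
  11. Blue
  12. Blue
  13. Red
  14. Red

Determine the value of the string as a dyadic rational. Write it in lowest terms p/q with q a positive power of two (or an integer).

Recurse on prefixes of the 14-edge string Blue Red Red Blue Blue Blue Red Blue Red Red Blue Blue Red Red:
step 1: add Blue to get B; options L={ 0 } R={ — } gives 1
step 2: add Red to get BR; options L={ 0 } R={ 1 } gives 1/2
step 3: add Red to get BRR; options L={ 0 } R={ 1/2 1 } gives 1/4
step 4: add Blue to get BRRB; options L={ 0 1/4 } R={ 1/2 1 } gives 3/8
step 5: add Blue to get BRRBB; options L={ 0 1/4 3/8 } R={ 1/2 1 } gives 7/16
step 6: add Blue to get BRRBBB; options L={ 0 1/4 3/8 7/16 } R={ 1/2 1 } gives 15/32
step 7: add Red to get BRRBBBR; options L={ 0 1/4 3/8 7/16 } R={ 15/32 1/2 1 } gives 29/64
step 8: add Blue to get BRRBBBRB; options L={ 0 1/4 3/8 7/16 29/64 } R={ 15/32 1/2 1 } gives 59/128
step 9: add Red to get BRRBBBRBR; options L={ 0 1/4 3/8 7/16 29/64 } R={ 59/128 15/32 1/2 1 } gives 117/256
step 10: add Red to get BRRBBBRBRR; options L={ 0 1/4 3/8 7/16 29/64 } R={ 117/256 59/128 15/32 1/2 1 } gives 233/512
step 11: add Blue to get BRRBBBRBRRB; options L={ 0 1/4 3/8 7/16 29/64 233/512 } R={ 117/256 59/128 15/32 1/2 1 } gives 467/1024
step 12: add Blue to get BRRBBBRBRRBB; options L={ 0 1/4 3/8 7/16 29/64 233/512 467/1024 } R={ 117/256 59/128 15/32 1/2 1 } gives 935/2048
step 13: add Red to get BRRBBBRBRRBBR; options L={ 0 1/4 3/8 7/16 29/64 233/512 467/1024 } R={ 935/2048 117/256 59/128 15/32 1/2 1 } gives 1869/4096
step 14: add Red to get BRRBBBRBRRBBRR; options L={ 0 1/4 3/8 7/16 29/64 233/512 467/1024 } R={ 1869/4096 935/2048 117/256 59/128 15/32 1/2 1 } gives 3737/8192

3737/8192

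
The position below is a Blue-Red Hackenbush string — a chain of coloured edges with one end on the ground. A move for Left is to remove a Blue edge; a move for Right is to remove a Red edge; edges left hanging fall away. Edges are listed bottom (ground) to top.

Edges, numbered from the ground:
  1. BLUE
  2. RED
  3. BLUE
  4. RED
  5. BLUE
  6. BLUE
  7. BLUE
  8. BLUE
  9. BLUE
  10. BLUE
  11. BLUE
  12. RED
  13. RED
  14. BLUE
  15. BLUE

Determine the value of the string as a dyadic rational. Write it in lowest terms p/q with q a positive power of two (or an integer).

12263/16384

Recurse on prefixes of the 15-edge string BLUE RED BLUE RED BLUE BLUE BLUE BLUE BLUE BLUE BLUE RED RED BLUE BLUE:
1 of 15 · B · max L 0 · min R +∞ => 1
2 of 15 · BR · max L 0 · min R 1 => 1/2
3 of 15 · BRB · max L 1/2 · min R 1 => 3/4
4 of 15 · BRBR · max L 1/2 · min R 3/4 => 5/8
5 of 15 · BRBRB · max L 5/8 · min R 3/4 => 11/16
6 of 15 · BRBRBB · max L 11/16 · min R 3/4 => 23/32
7 of 15 · BRBRBBB · max L 23/32 · min R 3/4 => 47/64
8 of 15 · BRBRBBBB · max L 47/64 · min R 3/4 => 95/128
9 of 15 · BRBRBBBBB · max L 95/128 · min R 3/4 => 191/256
10 of 15 · BRBRBBBBBB · max L 191/256 · min R 3/4 => 383/512
11 of 15 · BRBRBBBBBBB · max L 383/512 · min R 3/4 => 767/1024
12 of 15 · BRBRBBBBBBBR · max L 383/512 · min R 767/1024 => 1533/2048
13 of 15 · BRBRBBBBBBBRR · max L 383/512 · min R 1533/2048 => 3065/4096
14 of 15 · BRBRBBBBBBBRRB · max L 3065/4096 · min R 1533/2048 => 6131/8192
15 of 15 · BRBRBBBBBBBRRBB · max L 6131/8192 · min R 1533/2048 => 12263/16384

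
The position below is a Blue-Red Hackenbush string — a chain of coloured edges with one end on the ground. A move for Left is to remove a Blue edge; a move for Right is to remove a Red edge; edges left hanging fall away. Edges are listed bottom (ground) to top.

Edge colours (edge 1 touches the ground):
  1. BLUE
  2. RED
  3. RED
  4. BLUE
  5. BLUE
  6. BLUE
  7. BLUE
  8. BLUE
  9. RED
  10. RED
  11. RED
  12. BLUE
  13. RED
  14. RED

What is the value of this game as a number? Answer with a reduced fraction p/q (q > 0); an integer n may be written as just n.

Prefix values for BLUE RED RED BLUE BLUE BLUE BLUE BLUE RED RED RED BLUE RED RED via {L|R} + simplicity:
value_1 [B]  L=[0]  R=[none]  → 1
value_2 [BR]  L=[0]  R=[1]  → 1/2
value_3 [BRR]  L=[0]  R=[1/2,1]  → 1/4
value_4 [BRRB]  L=[0,1/4]  R=[1/2,1]  → 3/8
value_5 [BRRBB]  L=[0,1/4,3/8]  R=[1/2,1]  → 7/16
value_6 [BRRBBB]  L=[0,1/4,3/8,7/16]  R=[1/2,1]  → 15/32
value_7 [BRRBBBB]  L=[0,1/4,3/8,7/16,15/32]  R=[1/2,1]  → 31/64
value_8 [BRRBBBBB]  L=[0,1/4,3/8,7/16,15/32,31/64]  R=[1/2,1]  → 63/128
value_9 [BRRBBBBBR]  L=[0,1/4,3/8,7/16,15/32,31/64]  R=[63/128,1/2,1]  → 125/256
value_10 [BRRBBBBBRR]  L=[0,1/4,3/8,7/16,15/32,31/64]  R=[125/256,63/128,1/2,1]  → 249/512
value_11 [BRRBBBBBRRR]  L=[0,1/4,3/8,7/16,15/32,31/64]  R=[249/512,125/256,63/128,1/2,1]  → 497/1024
value_12 [BRRBBBBBRRRB]  L=[0,1/4,3/8,7/16,15/32,31/64,497/1024]  R=[249/512,125/256,63/128,1/2,1]  → 995/2048
value_13 [BRRBBBBBRRRBR]  L=[0,1/4,3/8,7/16,15/32,31/64,497/1024]  R=[995/2048,249/512,125/256,63/128,1/2,1]  → 1989/4096
value_14 [BRRBBBBBRRRBRR]  L=[0,1/4,3/8,7/16,15/32,31/64,497/1024]  R=[1989/4096,995/2048,249/512,125/256,63/128,1/2,1]  → 3977/8192

3977/8192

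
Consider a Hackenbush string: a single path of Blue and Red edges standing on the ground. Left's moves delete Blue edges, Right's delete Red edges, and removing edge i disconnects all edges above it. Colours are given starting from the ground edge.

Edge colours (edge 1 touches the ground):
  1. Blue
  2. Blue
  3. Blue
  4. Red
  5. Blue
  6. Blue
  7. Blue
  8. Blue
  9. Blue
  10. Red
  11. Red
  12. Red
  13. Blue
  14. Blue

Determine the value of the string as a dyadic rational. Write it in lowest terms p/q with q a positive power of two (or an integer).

6087/2048

Recurse on prefixes of the 14-edge string Blue Blue Blue Red Blue Blue Blue Blue Blue Red Red Red Blue Blue:
g_1 [B]  L=[0]  R=[none]  gives 1
g_2 [BB]  L=[0 1]  R=[none]  gives 2
g_3 [BBB]  L=[0 1 2]  R=[none]  gives 3
g_4 [BBBR]  L=[0 1 2]  R=[3]  gives 5/2
g_5 [BBBRB]  L=[0 1 2 5/2]  R=[3]  gives 11/4
g_6 [BBBRBB]  L=[0 1 2 5/2 11/4]  R=[3]  gives 23/8
g_7 [BBBRBBB]  L=[0 1 2 5/2 11/4 23/8]  R=[3]  gives 47/16
g_8 [BBBRBBBB]  L=[0 1 2 5/2 11/4 23/8 47/16]  R=[3]  gives 95/32
g_9 [BBBRBBBBB]  L=[0 1 2 5/2 11/4 23/8 47/16 95/32]  R=[3]  gives 191/64
g_10 [BBBRBBBBBR]  L=[0 1 2 5/2 11/4 23/8 47/16 95/32]  R=[191/64 3]  gives 381/128
g_11 [BBBRBBBBBRR]  L=[0 1 2 5/2 11/4 23/8 47/16 95/32]  R=[381/128 191/64 3]  gives 761/256
g_12 [BBBRBBBBBRRR]  L=[0 1 2 5/2 11/4 23/8 47/16 95/32]  R=[761/256 381/128 191/64 3]  gives 1521/512
g_13 [BBBRBBBBBRRRB]  L=[0 1 2 5/2 11/4 23/8 47/16 95/32 1521/512]  R=[761/256 381/128 191/64 3]  gives 3043/1024
g_14 [BBBRBBBBBRRRBB]  L=[0 1 2 5/2 11/4 23/8 47/16 95/32 1521/512 3043/1024]  R=[761/256 381/128 191/64 3]  gives 6087/2048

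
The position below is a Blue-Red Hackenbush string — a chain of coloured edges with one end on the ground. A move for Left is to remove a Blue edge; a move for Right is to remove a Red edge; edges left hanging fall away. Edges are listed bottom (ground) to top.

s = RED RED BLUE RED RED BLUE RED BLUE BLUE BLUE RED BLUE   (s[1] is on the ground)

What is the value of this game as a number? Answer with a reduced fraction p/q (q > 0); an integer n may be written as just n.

-1861/1024

Build value(s[:k]) for k = 1..12, string s = RED RED BLUE RED RED BLUE RED BLUE BLUE BLUE RED BLUE.
value_1 [R]  L=[∅]  R=[0]  -> -1
value_2 [RR]  L=[∅]  R=[-1,0]  -> -2
value_3 [RRB]  L=[-2]  R=[-1,0]  -> -3/2
value_4 [RRBR]  L=[-2]  R=[-3/2,-1,0]  -> -7/4
value_5 [RRBRR]  L=[-2]  R=[-7/4,-3/2,-1,0]  -> -15/8
value_6 [RRBRRB]  L=[-2,-15/8]  R=[-7/4,-3/2,-1,0]  -> -29/16
value_7 [RRBRRBR]  L=[-2,-15/8]  R=[-29/16,-7/4,-3/2,-1,0]  -> -59/32
value_8 [RRBRRBRB]  L=[-2,-15/8,-59/32]  R=[-29/16,-7/4,-3/2,-1,0]  -> -117/64
value_9 [RRBRRBRBB]  L=[-2,-15/8,-59/32,-117/64]  R=[-29/16,-7/4,-3/2,-1,0]  -> -233/128
value_10 [RRBRRBRBBB]  L=[-2,-15/8,-59/32,-117/64,-233/128]  R=[-29/16,-7/4,-3/2,-1,0]  -> -465/256
value_11 [RRBRRBRBBBR]  L=[-2,-15/8,-59/32,-117/64,-233/128]  R=[-465/256,-29/16,-7/4,-3/2,-1,0]  -> -931/512
value_12 [RRBRRBRBBBRB]  L=[-2,-15/8,-59/32,-117/64,-233/128,-931/512]  R=[-465/256,-29/16,-7/4,-3/2,-1,0]  -> -1861/1024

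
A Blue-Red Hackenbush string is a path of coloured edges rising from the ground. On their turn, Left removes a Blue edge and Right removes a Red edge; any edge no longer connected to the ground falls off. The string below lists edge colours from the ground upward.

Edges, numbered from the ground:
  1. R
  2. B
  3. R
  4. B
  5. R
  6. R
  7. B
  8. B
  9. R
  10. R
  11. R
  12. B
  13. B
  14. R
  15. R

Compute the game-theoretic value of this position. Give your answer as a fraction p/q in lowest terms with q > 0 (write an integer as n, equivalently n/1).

-11495/16384

step 1: add R to get R; options L={  } R={ 0 } so -1
step 2: add B to get RB; options L={ -1 } R={ 0 } so -1/2
step 3: add R to get RBR; options L={ -1 } R={ -1/2, 0 } so -3/4
step 4: add B to get RBRB; options L={ -1, -3/4 } R={ -1/2, 0 } so -5/8
step 5: add R to get RBRBR; options L={ -1, -3/4 } R={ -5/8, -1/2, 0 } so -11/16
step 6: add R to get RBRBRR; options L={ -1, -3/4 } R={ -11/16, -5/8, -1/2, 0 } so -23/32
step 7: add B to get RBRBRRB; options L={ -1, -3/4, -23/32 } R={ -11/16, -5/8, -1/2, 0 } so -45/64
step 8: add B to get RBRBRRBB; options L={ -1, -3/4, -23/32, -45/64 } R={ -11/16, -5/8, -1/2, 0 } so -89/128
step 9: add R to get RBRBRRBBR; options L={ -1, -3/4, -23/32, -45/64 } R={ -89/128, -11/16, -5/8, -1/2, 0 } so -179/256
step 10: add R to get RBRBRRBBRR; options L={ -1, -3/4, -23/32, -45/64 } R={ -179/256, -89/128, -11/16, -5/8, -1/2, 0 } so -359/512
step 11: add R to get RBRBRRBBRRR; options L={ -1, -3/4, -23/32, -45/64 } R={ -359/512, -179/256, -89/128, -11/16, -5/8, -1/2, 0 } so -719/1024
step 12: add B to get RBRBRRBBRRRB; options L={ -1, -3/4, -23/32, -45/64, -719/1024 } R={ -359/512, -179/256, -89/128, -11/16, -5/8, -1/2, 0 } so -1437/2048
step 13: add B to get RBRBRRBBRRRBB; options L={ -1, -3/4, -23/32, -45/64, -719/1024, -1437/2048 } R={ -359/512, -179/256, -89/128, -11/16, -5/8, -1/2, 0 } so -2873/4096
step 14: add R to get RBRBRRBBRRRBBR; options L={ -1, -3/4, -23/32, -45/64, -719/1024, -1437/2048 } R={ -2873/4096, -359/512, -179/256, -89/128, -11/16, -5/8, -1/2, 0 } so -5747/8192
step 15: add R to get RBRBRRBBRRRBBRR; options L={ -1, -3/4, -23/32, -45/64, -719/1024, -1437/2048 } R={ -5747/8192, -2873/4096, -359/512, -179/256, -89/128, -11/16, -5/8, -1/2, 0 } so -11495/16384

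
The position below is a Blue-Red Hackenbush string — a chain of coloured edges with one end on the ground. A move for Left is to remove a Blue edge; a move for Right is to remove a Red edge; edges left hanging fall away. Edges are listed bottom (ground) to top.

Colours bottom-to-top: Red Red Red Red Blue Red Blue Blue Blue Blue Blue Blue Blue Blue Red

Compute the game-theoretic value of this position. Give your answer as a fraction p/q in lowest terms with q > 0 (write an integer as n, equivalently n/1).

-7171/2048

1 of 15 · R · max L −∞ · min R 0 — -1
2 of 15 · RR · max L −∞ · min R -1 — -2
3 of 15 · RRR · max L −∞ · min R -2 — -3
4 of 15 · RRRR · max L −∞ · min R -3 — -4
5 of 15 · RRRRB · max L -4 · min R -3 — -7/2
6 of 15 · RRRRBR · max L -4 · min R -7/2 — -15/4
7 of 15 · RRRRBRB · max L -15/4 · min R -7/2 — -29/8
8 of 15 · RRRRBRBB · max L -29/8 · min R -7/2 — -57/16
9 of 15 · RRRRBRBBB · max L -57/16 · min R -7/2 — -113/32
10 of 15 · RRRRBRBBBB · max L -113/32 · min R -7/2 — -225/64
11 of 15 · RRRRBRBBBBB · max L -225/64 · min R -7/2 — -449/128
12 of 15 · RRRRBRBBBBBB · max L -449/128 · min R -7/2 — -897/256
13 of 15 · RRRRBRBBBBBBB · max L -897/256 · min R -7/2 — -1793/512
14 of 15 · RRRRBRBBBBBBBB · max L -1793/512 · min R -7/2 — -3585/1024
15 of 15 · RRRRBRBBBBBBBBR · max L -1793/512 · min R -3585/1024 — -7171/2048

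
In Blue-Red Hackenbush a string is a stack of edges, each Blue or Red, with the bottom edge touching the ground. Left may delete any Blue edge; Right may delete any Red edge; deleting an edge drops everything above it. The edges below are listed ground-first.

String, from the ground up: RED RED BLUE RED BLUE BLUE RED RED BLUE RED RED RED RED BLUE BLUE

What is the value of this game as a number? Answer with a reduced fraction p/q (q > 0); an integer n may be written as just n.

Build v(s[:k]) for k = 1..15, string s = RED RED BLUE RED BLUE BLUE RED RED BLUE RED RED RED RED BLUE BLUE.
v(R) = { ∅ | 0 } — -1
v(RR) = { ∅ | -1 0 } — -2
v(RRB) = { -2 | -1 0 } — -3/2
v(RRBR) = { -2 | -3/2 -1 0 } — -7/4
v(RRBRB) = { -2 -7/4 | -3/2 -1 0 } — -13/8
v(RRBRBB) = { -2 -7/4 -13/8 | -3/2 -1 0 } — -25/16
v(RRBRBBR) = { -2 -7/4 -13/8 | -25/16 -3/2 -1 0 } — -51/32
v(RRBRBBRR) = { -2 -7/4 -13/8 | -51/32 -25/16 -3/2 -1 0 } — -103/64
v(RRBRBBRRB) = { -2 -7/4 -13/8 -103/64 | -51/32 -25/16 -3/2 -1 0 } — -205/128
v(RRBRBBRRBR) = { -2 -7/4 -13/8 -103/64 | -205/128 -51/32 -25/16 -3/2 -1 0 } — -411/256
v(RRBRBBRRBRR) = { -2 -7/4 -13/8 -103/64 | -411/256 -205/128 -51/32 -25/16 -3/2 -1 0 } — -823/512
v(RRBRBBRRBRRR) = { -2 -7/4 -13/8 -103/64 | -823/512 -411/256 -205/128 -51/32 -25/16 -3/2 -1 0 } — -1647/1024
v(RRBRBBRRBRRRR) = { -2 -7/4 -13/8 -103/64 | -1647/1024 -823/512 -411/256 -205/128 -51/32 -25/16 -3/2 -1 0 } — -3295/2048
v(RRBRBBRRBRRRRB) = { -2 -7/4 -13/8 -103/64 -3295/2048 | -1647/1024 -823/512 -411/256 -205/128 -51/32 -25/16 -3/2 -1 0 } — -6589/4096
v(RRBRBBRRBRRRRBB) = { -2 -7/4 -13/8 -103/64 -3295/2048 -6589/4096 | -1647/1024 -823/512 -411/256 -205/128 -51/32 -25/16 -3/2 -1 0 } — -13177/8192

-13177/8192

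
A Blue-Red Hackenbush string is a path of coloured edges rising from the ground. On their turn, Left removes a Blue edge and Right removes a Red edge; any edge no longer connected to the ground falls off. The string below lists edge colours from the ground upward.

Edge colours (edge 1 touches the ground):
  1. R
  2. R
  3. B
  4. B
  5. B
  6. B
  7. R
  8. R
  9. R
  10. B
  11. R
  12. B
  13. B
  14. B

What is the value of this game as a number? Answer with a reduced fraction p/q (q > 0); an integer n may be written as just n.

-4561/4096

R: Left {  }, Right { 0 } -> simplest -1
RR: Left {  }, Right { -1; 0 } -> simplest -2
RRB: Left { -2 }, Right { -1; 0 } -> simplest -3/2
RRBB: Left { -2; -3/2 }, Right { -1; 0 } -> simplest -5/4
RRBBB: Left { -2; -3/2; -5/4 }, Right { -1; 0 } -> simplest -9/8
RRBBBB: Left { -2; -3/2; -5/4; -9/8 }, Right { -1; 0 } -> simplest -17/16
RRBBBBR: Left { -2; -3/2; -5/4; -9/8 }, Right { -17/16; -1; 0 } -> simplest -35/32
RRBBBBRR: Left { -2; -3/2; -5/4; -9/8 }, Right { -35/32; -17/16; -1; 0 } -> simplest -71/64
RRBBBBRRR: Left { -2; -3/2; -5/4; -9/8 }, Right { -71/64; -35/32; -17/16; -1; 0 } -> simplest -143/128
RRBBBBRRRB: Left { -2; -3/2; -5/4; -9/8; -143/128 }, Right { -71/64; -35/32; -17/16; -1; 0 } -> simplest -285/256
RRBBBBRRRBR: Left { -2; -3/2; -5/4; -9/8; -143/128 }, Right { -285/256; -71/64; -35/32; -17/16; -1; 0 } -> simplest -571/512
RRBBBBRRRBRB: Left { -2; -3/2; -5/4; -9/8; -143/128; -571/512 }, Right { -285/256; -71/64; -35/32; -17/16; -1; 0 } -> simplest -1141/1024
RRBBBBRRRBRBB: Left { -2; -3/2; -5/4; -9/8; -143/128; -571/512; -1141/1024 }, Right { -285/256; -71/64; -35/32; -17/16; -1; 0 } -> simplest -2281/2048
RRBBBBRRRBRBBB: Left { -2; -3/2; -5/4; -9/8; -143/128; -571/512; -1141/1024; -2281/2048 }, Right { -285/256; -71/64; -35/32; -17/16; -1; 0 } -> simplest -4561/4096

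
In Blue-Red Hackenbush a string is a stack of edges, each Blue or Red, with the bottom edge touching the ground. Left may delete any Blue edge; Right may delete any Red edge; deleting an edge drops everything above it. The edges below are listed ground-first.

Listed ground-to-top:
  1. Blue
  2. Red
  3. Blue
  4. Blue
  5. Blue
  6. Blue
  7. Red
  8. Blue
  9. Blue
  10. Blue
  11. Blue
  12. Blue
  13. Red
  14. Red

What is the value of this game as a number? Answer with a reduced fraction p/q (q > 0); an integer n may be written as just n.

7929/8192

G_1 [B]  L=[0]  R=[none]  => 1
G_2 [BR]  L=[0]  R=[1]  => 1/2
G_3 [BRB]  L=[0 1/2]  R=[1]  => 3/4
G_4 [BRBB]  L=[0 1/2 3/4]  R=[1]  => 7/8
G_5 [BRBBB]  L=[0 1/2 3/4 7/8]  R=[1]  => 15/16
G_6 [BRBBBB]  L=[0 1/2 3/4 7/8 15/16]  R=[1]  => 31/32
G_7 [BRBBBBR]  L=[0 1/2 3/4 7/8 15/16]  R=[31/32 1]  => 61/64
G_8 [BRBBBBRB]  L=[0 1/2 3/4 7/8 15/16 61/64]  R=[31/32 1]  => 123/128
G_9 [BRBBBBRBB]  L=[0 1/2 3/4 7/8 15/16 61/64 123/128]  R=[31/32 1]  => 247/256
G_10 [BRBBBBRBBB]  L=[0 1/2 3/4 7/8 15/16 61/64 123/128 247/256]  R=[31/32 1]  => 495/512
G_11 [BRBBBBRBBBB]  L=[0 1/2 3/4 7/8 15/16 61/64 123/128 247/256 495/512]  R=[31/32 1]  => 991/1024
G_12 [BRBBBBRBBBBB]  L=[0 1/2 3/4 7/8 15/16 61/64 123/128 247/256 495/512 991/1024]  R=[31/32 1]  => 1983/2048
G_13 [BRBBBBRBBBBBR]  L=[0 1/2 3/4 7/8 15/16 61/64 123/128 247/256 495/512 991/1024]  R=[1983/2048 31/32 1]  => 3965/4096
G_14 [BRBBBBRBBBBBRR]  L=[0 1/2 3/4 7/8 15/16 61/64 123/128 247/256 495/512 991/1024]  R=[3965/4096 1983/2048 31/32 1]  => 7929/8192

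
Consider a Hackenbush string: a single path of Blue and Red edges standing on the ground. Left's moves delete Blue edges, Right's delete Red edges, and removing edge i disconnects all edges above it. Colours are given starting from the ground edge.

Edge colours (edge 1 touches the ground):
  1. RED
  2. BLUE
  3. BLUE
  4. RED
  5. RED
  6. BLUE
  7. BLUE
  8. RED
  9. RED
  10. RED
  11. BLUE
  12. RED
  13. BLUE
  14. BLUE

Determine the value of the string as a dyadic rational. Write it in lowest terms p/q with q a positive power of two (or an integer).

edge 1 of 14 (RED): { ∅ | 0 } => -1
edge 2 of 14 (BLUE): { -1 | 0 } => -1/2
edge 3 of 14 (BLUE): { -1, -1/2 | 0 } => -1/4
edge 4 of 14 (RED): { -1, -1/2 | -1/4, 0 } => -3/8
edge 5 of 14 (RED): { -1, -1/2 | -3/8, -1/4, 0 } => -7/16
edge 6 of 14 (BLUE): { -1, -1/2, -7/16 | -3/8, -1/4, 0 } => -13/32
edge 7 of 14 (BLUE): { -1, -1/2, -7/16, -13/32 | -3/8, -1/4, 0 } => -25/64
edge 8 of 14 (RED): { -1, -1/2, -7/16, -13/32 | -25/64, -3/8, -1/4, 0 } => -51/128
edge 9 of 14 (RED): { -1, -1/2, -7/16, -13/32 | -51/128, -25/64, -3/8, -1/4, 0 } => -103/256
edge 10 of 14 (RED): { -1, -1/2, -7/16, -13/32 | -103/256, -51/128, -25/64, -3/8, -1/4, 0 } => -207/512
edge 11 of 14 (BLUE): { -1, -1/2, -7/16, -13/32, -207/512 | -103/256, -51/128, -25/64, -3/8, -1/4, 0 } => -413/1024
edge 12 of 14 (RED): { -1, -1/2, -7/16, -13/32, -207/512 | -413/1024, -103/256, -51/128, -25/64, -3/8, -1/4, 0 } => -827/2048
edge 13 of 14 (BLUE): { -1, -1/2, -7/16, -13/32, -207/512, -827/2048 | -413/1024, -103/256, -51/128, -25/64, -3/8, -1/4, 0 } => -1653/4096
edge 14 of 14 (BLUE): { -1, -1/2, -7/16, -13/32, -207/512, -827/2048, -1653/4096 | -413/1024, -103/256, -51/128, -25/64, -3/8, -1/4, 0 } => -3305/8192

-3305/8192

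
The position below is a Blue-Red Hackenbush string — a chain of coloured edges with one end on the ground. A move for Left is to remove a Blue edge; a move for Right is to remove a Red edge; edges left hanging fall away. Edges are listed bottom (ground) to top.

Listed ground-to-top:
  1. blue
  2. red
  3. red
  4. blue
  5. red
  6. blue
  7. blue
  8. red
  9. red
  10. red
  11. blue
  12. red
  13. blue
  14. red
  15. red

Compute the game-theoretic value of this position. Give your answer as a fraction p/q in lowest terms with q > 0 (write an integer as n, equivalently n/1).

5673/16384

Recurse on prefixes of the 15-edge string blue red red blue red blue blue red red red blue red blue red red:
1 of 15 · b · max L 0 · min R +∞ gives 1
2 of 15 · br · max L 0 · min R 1 gives 1/2
3 of 15 · brr · max L 0 · min R 1/2 gives 1/4
4 of 15 · brrb · max L 1/4 · min R 1/2 gives 3/8
5 of 15 · brrbr · max L 1/4 · min R 3/8 gives 5/16
6 of 15 · brrbrb · max L 5/16 · min R 3/8 gives 11/32
7 of 15 · brrbrbb · max L 11/32 · min R 3/8 gives 23/64
8 of 15 · brrbrbbr · max L 11/32 · min R 23/64 gives 45/128
9 of 15 · brrbrbbrr · max L 11/32 · min R 45/128 gives 89/256
10 of 15 · brrbrbbrrr · max L 11/32 · min R 89/256 gives 177/512
11 of 15 · brrbrbbrrrb · max L 177/512 · min R 89/256 gives 355/1024
12 of 15 · brrbrbbrrrbr · max L 177/512 · min R 355/1024 gives 709/2048
13 of 15 · brrbrbbrrrbrb · max L 709/2048 · min R 355/1024 gives 1419/4096
14 of 15 · brrbrbbrrrbrbr · max L 709/2048 · min R 1419/4096 gives 2837/8192
15 of 15 · brrbrbbrrrbrbrr · max L 709/2048 · min R 2837/8192 gives 5673/16384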